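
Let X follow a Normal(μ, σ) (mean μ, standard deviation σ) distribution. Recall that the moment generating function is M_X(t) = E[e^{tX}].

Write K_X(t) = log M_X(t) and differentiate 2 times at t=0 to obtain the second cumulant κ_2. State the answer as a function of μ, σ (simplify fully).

M_X(t) = e^(μ*t + σ^2*t^2/2)
K_X(t) = log M_X(t) = μ*t + σ^2*t^2/2
K^(2)(t) = σ^2

κ_2 = K^(2)(0) = σ^2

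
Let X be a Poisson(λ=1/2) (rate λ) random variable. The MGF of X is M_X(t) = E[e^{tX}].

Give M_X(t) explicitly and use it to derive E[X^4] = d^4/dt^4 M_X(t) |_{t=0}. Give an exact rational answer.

M_X(t) = e^(e^(t)/2 - 1/2)
D^4[M](t) = (e^(4*t)*e^(e^(t)/2) + 12*e^(3*t)*e^(e^(t)/2) + 28*e^(2*t)*e^(e^(t)/2) + 8*e^(t)*e^(e^(t)/2))*e^(-1/2)/16

E[X^4] = D^4[M](0) = 49/16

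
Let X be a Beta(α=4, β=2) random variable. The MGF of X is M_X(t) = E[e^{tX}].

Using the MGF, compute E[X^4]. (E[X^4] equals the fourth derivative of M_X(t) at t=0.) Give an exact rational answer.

E[X^4] = d^4M/dt^4 |_{t=0} = 5/18

M_X(t) = ₁F₁(4; 6; t)
dM/dt = 2*₁F₁(5; 7; t)/3
d^2M/dt^2 = 10*₁F₁(6; 8; t)/21
d^3M/dt^3 = 5*₁F₁(7; 9; t)/14
d^4M/dt^4 = 5*₁F₁(8; 10; t)/18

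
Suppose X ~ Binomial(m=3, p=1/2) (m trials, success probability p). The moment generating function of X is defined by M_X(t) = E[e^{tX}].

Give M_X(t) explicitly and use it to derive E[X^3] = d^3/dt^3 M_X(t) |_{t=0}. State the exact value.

M_X(t) = (e^(t)/2 + 1/2)^3
M′(t) = 3*e^(3*t)/8 + 3*e^(2*t)/4 + 3*e^(t)/8
M′′(t) = 9*e^(3*t)/8 + 3*e^(2*t)/2 + 3*e^(t)/8
M′′′(t) = 27*e^(3*t)/8 + 3*e^(2*t) + 3*e^(t)/8

E[X^3] = M′′′(0) = 27/4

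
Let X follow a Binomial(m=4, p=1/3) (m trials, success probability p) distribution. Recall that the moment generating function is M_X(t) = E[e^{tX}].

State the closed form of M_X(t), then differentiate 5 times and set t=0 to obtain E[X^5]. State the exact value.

E[X^5] = M^(5)(0) = 1256/27

M_X(t) = (e^(t)/3 + 2/3)^4
M^(5)(t) = 1024*e^(4*t)/81 + 24*e^(3*t) + 256*e^(2*t)/27 + 32*e^(t)/81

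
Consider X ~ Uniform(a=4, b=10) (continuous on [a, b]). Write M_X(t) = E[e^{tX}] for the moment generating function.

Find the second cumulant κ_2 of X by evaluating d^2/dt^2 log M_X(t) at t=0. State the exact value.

κ_2 = D^2[K](0) = 3

M_X(t) = (e^(10*t) - e^(4*t))/(6*t)
K_X(t) = log M_X(t) = -log(t) + log(e^(10*t) - e^(4*t)) - log(6)
D^2[K](t) = (-36*t^2*e^(6*t) + e^(12*t) - 2*e^(6*t) + 1)/(t^2*e^(12*t) - 2*t^2*e^(6*t) + t^2)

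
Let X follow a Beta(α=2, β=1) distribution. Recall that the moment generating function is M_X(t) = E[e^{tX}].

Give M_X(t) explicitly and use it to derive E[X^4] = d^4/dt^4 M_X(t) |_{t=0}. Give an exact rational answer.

M_X(t) = ₁F₁(2; 3; t)
dM/dt = 2*₁F₁(3; 4; t)/3
d^2M/dt^2 = ₁F₁(4; 5; t)/2
d^3M/dt^3 = 2*₁F₁(5; 6; t)/5
d^4M/dt^4 = ₁F₁(6; 7; t)/3

E[X^4] = d^4M/dt^4 |_{t=0} = 1/3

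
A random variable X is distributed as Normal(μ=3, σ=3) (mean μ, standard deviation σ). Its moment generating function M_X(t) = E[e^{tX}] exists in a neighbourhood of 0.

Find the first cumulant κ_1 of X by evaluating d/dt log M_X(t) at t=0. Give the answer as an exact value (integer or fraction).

M_X(t) = e^(9*t^2/2 + 3*t)
K_X(t) = log M_X(t) = 9*t^2/2 + 3*t
D[K](t) = 9*t + 3

κ_1 = D[K](0) = 3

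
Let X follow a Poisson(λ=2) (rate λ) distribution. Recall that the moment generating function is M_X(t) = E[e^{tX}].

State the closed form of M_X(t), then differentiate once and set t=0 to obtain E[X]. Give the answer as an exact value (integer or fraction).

E[X] = M^(1)(0) = 2

M_X(t) = e^(2*e^(t) - 2)
M^(1)(t) = 2*e^(-2)*e^(t)*e^(2*e^(t))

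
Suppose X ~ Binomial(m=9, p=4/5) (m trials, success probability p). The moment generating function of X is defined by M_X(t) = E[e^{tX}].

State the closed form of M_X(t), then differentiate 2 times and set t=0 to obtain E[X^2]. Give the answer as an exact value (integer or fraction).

M_X(t) = (4*e^(t)/5 + 1/5)^9

E[X^2] = d^2M/dt^2 |_{t=0} = 1332/25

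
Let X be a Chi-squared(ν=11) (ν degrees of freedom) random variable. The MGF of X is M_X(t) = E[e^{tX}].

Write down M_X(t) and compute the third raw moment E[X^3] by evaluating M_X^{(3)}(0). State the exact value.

M_X(t) = (1 - 2*t)^(-11/2)

E[X^3] = M^(3)(0) = 2145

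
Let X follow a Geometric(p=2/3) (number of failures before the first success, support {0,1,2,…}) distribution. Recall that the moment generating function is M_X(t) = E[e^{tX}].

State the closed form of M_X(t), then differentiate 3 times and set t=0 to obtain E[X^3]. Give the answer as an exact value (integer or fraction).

M_X(t) = 2/(3*(1 - e^(t)/3))
dM/dt = 2*e^(t)/(e^(2*t) - 6*e^(t) + 9)
d^2M/dt^2 = (-2*e^(2*t) - 6*e^(t))/(e^(3*t) - 9*e^(2*t) + 27*e^(t) - 27)
d^3M/dt^3 = (2*e^(3*t) + 24*e^(2*t) + 18*e^(t))/(e^(4*t) - 12*e^(3*t) + 54*e^(2*t) - 108*e^(t) + 81)

E[X^3] = d^3M/dt^3 |_{t=0} = 11/4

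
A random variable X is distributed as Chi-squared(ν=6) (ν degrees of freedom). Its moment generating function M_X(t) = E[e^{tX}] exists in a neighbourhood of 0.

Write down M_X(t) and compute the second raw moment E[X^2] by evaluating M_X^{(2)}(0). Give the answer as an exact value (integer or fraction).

E[X^2] = M^(2)(0) = 48

M_X(t) = (1 - 2*t)^(-3)
M^(2)(t) = -48/(32*t^5 - 80*t^4 + 80*t^3 - 40*t^2 + 10*t - 1)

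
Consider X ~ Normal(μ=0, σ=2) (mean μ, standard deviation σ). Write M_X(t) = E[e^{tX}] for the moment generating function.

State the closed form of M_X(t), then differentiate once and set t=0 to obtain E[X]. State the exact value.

E[X] = M^(1)(0) = 0

M_X(t) = e^(2*t^2)
M^(1)(t) = 4*t*e^(2*t^2)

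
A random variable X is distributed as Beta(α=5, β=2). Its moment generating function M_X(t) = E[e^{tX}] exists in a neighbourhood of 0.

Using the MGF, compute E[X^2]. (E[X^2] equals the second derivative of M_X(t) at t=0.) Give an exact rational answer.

M_X(t) = ₁F₁(5; 7; t)
M^(2)(t) = 15*₁F₁(7; 9; t)/28

E[X^2] = M^(2)(0) = 15/28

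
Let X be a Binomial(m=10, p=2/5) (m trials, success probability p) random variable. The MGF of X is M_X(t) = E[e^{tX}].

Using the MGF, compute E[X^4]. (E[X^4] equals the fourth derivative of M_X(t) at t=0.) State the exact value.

E[X^4] = M^(4)(0) = 63788/125

M_X(t) = (2*e^(t)/5 + 3/5)^10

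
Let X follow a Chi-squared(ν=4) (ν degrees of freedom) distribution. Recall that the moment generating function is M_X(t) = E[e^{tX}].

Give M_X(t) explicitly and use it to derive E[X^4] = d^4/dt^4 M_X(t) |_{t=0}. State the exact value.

M_X(t) = (1 - 2*t)^(-2)
dM/dt = -4/(8*t^3 - 12*t^2 + 6*t - 1)
d^2M/dt^2 = 24/(16*t^4 - 32*t^3 + 24*t^2 - 8*t + 1)
d^3M/dt^3 = -192/(32*t^5 - 80*t^4 + 80*t^3 - 40*t^2 + 10*t - 1)
d^4M/dt^4 = 1920/(64*t^6 - 192*t^5 + 240*t^4 - 160*t^3 + 60*t^2 - 12*t + 1)

E[X^4] = d^4M/dt^4 |_{t=0} = 1920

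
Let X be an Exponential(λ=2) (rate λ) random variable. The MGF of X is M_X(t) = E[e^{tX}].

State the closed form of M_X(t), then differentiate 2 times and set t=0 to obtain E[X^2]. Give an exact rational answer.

E[X^2] = M′′(0) = 1/2

M_X(t) = 2/(2 - t)
M′(t) = 2/(t^2 - 4*t + 4)
M′′(t) = -4/(t^3 - 6*t^2 + 12*t - 8)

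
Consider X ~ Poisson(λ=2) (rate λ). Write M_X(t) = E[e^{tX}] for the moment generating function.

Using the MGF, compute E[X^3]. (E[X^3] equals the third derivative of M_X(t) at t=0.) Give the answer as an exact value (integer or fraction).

E[X^3] = M′′′(0) = 22

M_X(t) = e^(2*e^(t) - 2)
M′(t) = 2*e^(-2)*e^(t)*e^(2*e^(t))
M′′(t) = (4*e^(2*t)*e^(2*e^(t)) + 2*e^(t)*e^(2*e^(t)))*e^(-2)
M′′′(t) = (8*e^(3*t)*e^(2*e^(t)) + 12*e^(2*t)*e^(2*e^(t)) + 2*e^(t)*e^(2*e^(t)))*e^(-2)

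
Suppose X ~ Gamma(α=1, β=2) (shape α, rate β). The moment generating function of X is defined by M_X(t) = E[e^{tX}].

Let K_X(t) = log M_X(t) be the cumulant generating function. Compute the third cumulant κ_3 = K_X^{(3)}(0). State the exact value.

κ_3 = K′′′(0) = 1/4

M_X(t) = 2/(2 - t)
K_X(t) = log M_X(t) = -log(2 - t) + log(2)
K′(t) = -1/(t - 2)
K′′(t) = 1/(t^2 - 4*t + 4)
K′′′(t) = -2/(t^3 - 6*t^2 + 12*t - 8)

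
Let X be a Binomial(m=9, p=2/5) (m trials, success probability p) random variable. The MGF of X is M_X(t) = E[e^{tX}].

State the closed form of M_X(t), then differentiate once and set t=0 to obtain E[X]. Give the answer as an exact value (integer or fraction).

E[X] = M^(1)(0) = 18/5

M_X(t) = (2*e^(t)/5 + 3/5)^9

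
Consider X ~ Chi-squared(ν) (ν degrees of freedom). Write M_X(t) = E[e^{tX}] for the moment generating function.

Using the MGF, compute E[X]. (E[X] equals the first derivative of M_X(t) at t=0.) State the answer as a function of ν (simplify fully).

E[X] = M′(0) = ν

M_X(t) = (1 - 2*t)^(-ν/2)
M′(t) = -ν/(2*t*(1 - 2*t)^(ν/2) - (1 - 2*t)^(ν/2))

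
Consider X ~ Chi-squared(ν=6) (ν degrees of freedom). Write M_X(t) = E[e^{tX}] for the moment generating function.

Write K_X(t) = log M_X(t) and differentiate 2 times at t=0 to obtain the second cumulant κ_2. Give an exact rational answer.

κ_2 = D^2[K](0) = 12

M_X(t) = (1 - 2*t)^(-3)
K_X(t) = log M_X(t) = -3*log(1 - 2*t)
D^2[K](t) = 12/(4*t^2 - 4*t + 1)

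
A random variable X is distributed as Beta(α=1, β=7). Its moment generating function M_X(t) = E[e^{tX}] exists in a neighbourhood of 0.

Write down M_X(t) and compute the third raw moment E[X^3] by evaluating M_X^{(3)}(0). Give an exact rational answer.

E[X^3] = M^(3)(0) = 1/120

M_X(t) = ₁F₁(1; 8; t)
M^(3)(t) = ₁F₁(4; 11; t)/120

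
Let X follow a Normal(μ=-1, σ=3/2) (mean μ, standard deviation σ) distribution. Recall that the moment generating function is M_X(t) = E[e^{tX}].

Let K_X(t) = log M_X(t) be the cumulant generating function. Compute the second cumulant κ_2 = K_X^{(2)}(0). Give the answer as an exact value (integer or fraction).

M_X(t) = e^(9*t^2/8 - t)
K_X(t) = log M_X(t) = 9*t^2/8 - t
dK/dt = 9*t/4 - 1
d^2K/dt^2 = 9/4

κ_2 = d^2K/dt^2 |_{t=0} = 9/4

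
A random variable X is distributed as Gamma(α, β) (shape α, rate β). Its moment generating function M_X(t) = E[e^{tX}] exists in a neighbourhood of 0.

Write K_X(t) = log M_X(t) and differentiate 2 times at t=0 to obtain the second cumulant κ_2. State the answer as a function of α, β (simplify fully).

M_X(t) = (β/(β - t))^α
K_X(t) = log M_X(t) = α*(log(β) - log(β - t))
D^2[K](t) = α/(β^2 - 2*β*t + t^2)

κ_2 = D^2[K](0) = α/β^2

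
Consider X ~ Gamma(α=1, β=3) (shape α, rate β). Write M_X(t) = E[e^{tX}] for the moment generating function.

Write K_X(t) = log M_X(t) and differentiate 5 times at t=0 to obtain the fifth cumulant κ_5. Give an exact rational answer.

M_X(t) = 3/(3 - t)
K_X(t) = log M_X(t) = -log(3 - t) + log(3)
D^5[K](t) = -24/(t^5 - 15*t^4 + 90*t^3 - 270*t^2 + 405*t - 243)

κ_5 = D^5[K](0) = 8/81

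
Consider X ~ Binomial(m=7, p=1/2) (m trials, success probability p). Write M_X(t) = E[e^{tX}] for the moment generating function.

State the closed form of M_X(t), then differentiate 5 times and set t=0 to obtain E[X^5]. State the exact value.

M_X(t) = (e^(t)/2 + 1/2)^7
dM/dt = 7*e^(7*t)/128 + 21*e^(6*t)/64 + 105*e^(5*t)/128 + 35*e^(4*t)/32 + 105*e^(3*t)/128 + 21*e^(2*t)/64 + 7*e^(t)/128
d^2M/dt^2 = 49*e^(7*t)/128 + 63*e^(6*t)/32 + 525*e^(5*t)/128 + 35*e^(4*t)/8 + 315*e^(3*t)/128 + 21*e^(2*t)/32 + 7*e^(t)/128
d^3M/dt^3 = 343*e^(7*t)/128 + 189*e^(6*t)/16 + 2625*e^(5*t)/128 + 35*e^(4*t)/2 + 945*e^(3*t)/128 + 21*e^(2*t)/16 + 7*e^(t)/128
d^4M/dt^4 = 2401*e^(7*t)/128 + 567*e^(6*t)/8 + 13125*e^(5*t)/128 + 70*e^(4*t) + 2835*e^(3*t)/128 + 21*e^(2*t)/8 + 7*e^(t)/128
d^5M/dt^5 = 16807*e^(7*t)/128 + 1701*e^(6*t)/4 + 65625*e^(5*t)/128 + 280*e^(4*t) + 8505*e^(3*t)/128 + 21*e^(2*t)/4 + 7*e^(t)/128

E[X^5] = d^5M/dt^5 |_{t=0} = 1421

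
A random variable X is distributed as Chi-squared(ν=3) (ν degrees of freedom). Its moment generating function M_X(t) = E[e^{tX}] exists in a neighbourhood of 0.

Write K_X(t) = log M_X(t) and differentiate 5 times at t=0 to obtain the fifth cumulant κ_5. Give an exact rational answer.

M_X(t) = (1 - 2*t)^(-3/2)
K_X(t) = log M_X(t) = -3*log(1 - 2*t)/2
K′(t) = -3/(2*t - 1)
K′′(t) = 6/(4*t^2 - 4*t + 1)
K′′′(t) = -24/(8*t^3 - 12*t^2 + 6*t - 1)
K′′′′(t) = 144/(16*t^4 - 32*t^3 + 24*t^2 - 8*t + 1)
K′′′′′(t) = -1152/(32*t^5 - 80*t^4 + 80*t^3 - 40*t^2 + 10*t - 1)

κ_5 = K′′′′′(0) = 1152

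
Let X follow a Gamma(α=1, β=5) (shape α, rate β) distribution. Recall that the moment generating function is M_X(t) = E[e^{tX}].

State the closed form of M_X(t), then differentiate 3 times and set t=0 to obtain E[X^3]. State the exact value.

E[X^3] = d^3M/dt^3 |_{t=0} = 6/125

M_X(t) = 5/(5 - t)
dM/dt = 5/(t^2 - 10*t + 25)
d^2M/dt^2 = -10/(t^3 - 15*t^2 + 75*t - 125)
d^3M/dt^3 = 30/(t^4 - 20*t^3 + 150*t^2 - 500*t + 625)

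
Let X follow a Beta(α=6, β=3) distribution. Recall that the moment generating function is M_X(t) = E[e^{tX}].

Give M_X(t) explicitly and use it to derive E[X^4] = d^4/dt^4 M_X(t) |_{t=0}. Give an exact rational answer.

M_X(t) = ₁F₁(6; 9; t)
M^(4)(t) = 14*₁F₁(10; 13; t)/55

E[X^4] = M^(4)(0) = 14/55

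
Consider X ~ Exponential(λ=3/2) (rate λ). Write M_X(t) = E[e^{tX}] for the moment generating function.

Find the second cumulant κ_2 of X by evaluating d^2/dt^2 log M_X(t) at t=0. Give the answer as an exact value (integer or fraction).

M_X(t) = 3/(2*(3/2 - t))
K_X(t) = log M_X(t) = -log(3/2 - t) - log(2) + log(3)
dK/dt = -2/(2*t - 3)
d^2K/dt^2 = 4/(4*t^2 - 12*t + 9)

κ_2 = d^2K/dt^2 |_{t=0} = 4/9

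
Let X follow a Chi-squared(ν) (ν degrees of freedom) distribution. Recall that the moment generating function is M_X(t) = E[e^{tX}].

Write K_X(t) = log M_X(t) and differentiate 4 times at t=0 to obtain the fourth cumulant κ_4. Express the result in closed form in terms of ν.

M_X(t) = (1 - 2*t)^(-ν/2)
K_X(t) = log M_X(t) = -ν*log(1 - 2*t)/2
dK/dt = -ν/(2*t - 1)
d^2K/dt^2 = 2*ν/(4*t^2 - 4*t + 1)
d^3K/dt^3 = -8*ν/(8*t^3 - 12*t^2 + 6*t - 1)
d^4K/dt^4 = 48*ν/(16*t^4 - 32*t^3 + 24*t^2 - 8*t + 1)

κ_4 = d^4K/dt^4 |_{t=0} = 48*ν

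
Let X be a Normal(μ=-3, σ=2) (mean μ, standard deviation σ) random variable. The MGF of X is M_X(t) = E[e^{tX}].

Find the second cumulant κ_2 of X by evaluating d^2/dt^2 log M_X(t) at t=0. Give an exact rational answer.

M_X(t) = e^(2*t^2 - 3*t)
K_X(t) = log M_X(t) = 2*t^2 - 3*t
D^2[K](t) = 4

κ_2 = D^2[K](0) = 4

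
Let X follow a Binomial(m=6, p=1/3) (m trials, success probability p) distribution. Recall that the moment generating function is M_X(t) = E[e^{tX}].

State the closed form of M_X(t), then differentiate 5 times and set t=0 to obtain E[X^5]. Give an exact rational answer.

E[X^5] = d^5M/dt^5 |_{t=0} = 5684/27

M_X(t) = (e^(t)/3 + 2/3)^6
dM/dt = 2*e^(6*t)/243 + 20*e^(5*t)/243 + 80*e^(4*t)/243 + 160*e^(3*t)/243 + 160*e^(2*t)/243 + 64*e^(t)/243
d^2M/dt^2 = 4*e^(6*t)/81 + 100*e^(5*t)/243 + 320*e^(4*t)/243 + 160*e^(3*t)/81 + 320*e^(2*t)/243 + 64*e^(t)/243
d^3M/dt^3 = 8*e^(6*t)/27 + 500*e^(5*t)/243 + 1280*e^(4*t)/243 + 160*e^(3*t)/27 + 640*e^(2*t)/243 + 64*e^(t)/243
d^4M/dt^4 = 16*e^(6*t)/9 + 2500*e^(5*t)/243 + 5120*e^(4*t)/243 + 160*e^(3*t)/9 + 1280*e^(2*t)/243 + 64*e^(t)/243
d^5M/dt^5 = 32*e^(6*t)/3 + 12500*e^(5*t)/243 + 20480*e^(4*t)/243 + 160*e^(3*t)/3 + 2560*e^(2*t)/243 + 64*e^(t)/243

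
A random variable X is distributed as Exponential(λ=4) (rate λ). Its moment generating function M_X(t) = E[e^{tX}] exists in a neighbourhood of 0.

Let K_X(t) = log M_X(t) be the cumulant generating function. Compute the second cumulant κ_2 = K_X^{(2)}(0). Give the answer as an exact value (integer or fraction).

κ_2 = K′′(0) = 1/16

M_X(t) = 4/(4 - t)
K_X(t) = log M_X(t) = -log(4 - t) + 2*log(2)
K′(t) = -1/(t - 4)
K′′(t) = 1/(t^2 - 8*t + 16)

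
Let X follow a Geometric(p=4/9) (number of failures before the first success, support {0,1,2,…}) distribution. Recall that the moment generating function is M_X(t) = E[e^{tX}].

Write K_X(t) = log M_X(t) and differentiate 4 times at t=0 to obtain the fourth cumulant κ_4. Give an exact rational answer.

κ_4 = K^(4)(0) = 6435/128

M_X(t) = 4/(9*(1 - 5*e^(t)/9))
K_X(t) = log M_X(t) = -log(1 - 5*e^(t)/9) - 2*log(3) + 2*log(2)
K^(4)(t) = (1125*e^(3*t) + 8100*e^(2*t) + 3645*e^(t))/(625*e^(4*t) - 4500*e^(3*t) + 12150*e^(2*t) - 14580*e^(t) + 6561)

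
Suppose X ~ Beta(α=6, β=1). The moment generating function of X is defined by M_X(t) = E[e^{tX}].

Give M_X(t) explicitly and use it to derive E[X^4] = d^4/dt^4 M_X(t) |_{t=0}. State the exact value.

E[X^4] = D^4[M](0) = 3/5

M_X(t) = ₁F₁(6; 7; t)
D^4[M](t) = 3*₁F₁(10; 11; t)/5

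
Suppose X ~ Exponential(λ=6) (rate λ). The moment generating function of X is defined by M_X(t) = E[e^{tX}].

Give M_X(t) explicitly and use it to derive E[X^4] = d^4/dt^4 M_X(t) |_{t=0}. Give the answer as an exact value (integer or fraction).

M_X(t) = 6/(6 - t)
D^4[M](t) = -144/(t^5 - 30*t^4 + 360*t^3 - 2160*t^2 + 6480*t - 7776)

E[X^4] = D^4[M](0) = 1/54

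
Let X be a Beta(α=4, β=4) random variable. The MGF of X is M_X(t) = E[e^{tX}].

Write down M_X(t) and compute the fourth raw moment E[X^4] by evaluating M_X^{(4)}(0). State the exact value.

E[X^4] = d^4M/dt^4 |_{t=0} = 7/66

M_X(t) = ₁F₁(4; 8; t)
dM/dt = ₁F₁(5; 9; t)/2
d^2M/dt^2 = 5*₁F₁(6; 10; t)/18
d^3M/dt^3 = ₁F₁(7; 11; t)/6
d^4M/dt^4 = 7*₁F₁(8; 12; t)/66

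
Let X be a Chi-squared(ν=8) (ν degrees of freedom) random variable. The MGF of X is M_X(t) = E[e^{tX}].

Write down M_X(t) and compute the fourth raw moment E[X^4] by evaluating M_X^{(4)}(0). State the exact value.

M_X(t) = (1 - 2*t)^(-4)
D^4[M](t) = 13440/(256*t^8 - 1024*t^7 + 1792*t^6 - 1792*t^5 + 1120*t^4 - 448*t^3 + 112*t^2 - 16*t + 1)

E[X^4] = D^4[M](0) = 13440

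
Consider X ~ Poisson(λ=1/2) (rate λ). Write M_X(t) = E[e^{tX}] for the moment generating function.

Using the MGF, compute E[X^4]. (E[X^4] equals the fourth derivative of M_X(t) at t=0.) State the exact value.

M_X(t) = e^(e^(t)/2 - 1/2)
dM/dt = e^(-1/2)*e^(t)*e^(e^(t)/2)/2
d^2M/dt^2 = (e^(2*t)*e^(e^(t)/2) + 2*e^(t)*e^(e^(t)/2))*e^(-1/2)/4
d^3M/dt^3 = (e^(3*t)*e^(e^(t)/2) + 6*e^(2*t)*e^(e^(t)/2) + 4*e^(t)*e^(e^(t)/2))*e^(-1/2)/8
d^4M/dt^4 = (e^(4*t)*e^(e^(t)/2) + 12*e^(3*t)*e^(e^(t)/2) + 28*e^(2*t)*e^(e^(t)/2) + 8*e^(t)*e^(e^(t)/2))*e^(-1/2)/16

E[X^4] = d^4M/dt^4 |_{t=0} = 49/16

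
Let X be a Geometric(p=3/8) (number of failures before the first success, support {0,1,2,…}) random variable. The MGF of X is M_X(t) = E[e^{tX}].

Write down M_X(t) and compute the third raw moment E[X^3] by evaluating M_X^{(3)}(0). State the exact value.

M_X(t) = 3/(8*(1 - 5*e^(t)/8))
M′(t) = 15*e^(t)/(25*e^(2*t) - 80*e^(t) + 64)
M′′(t) = (-75*e^(2*t) - 120*e^(t))/(125*e^(3*t) - 600*e^(2*t) + 960*e^(t) - 512)
M′′′(t) = (375*e^(3*t) + 2400*e^(2*t) + 960*e^(t))/(625*e^(4*t) - 4000*e^(3*t) + 9600*e^(2*t) - 10240*e^(t) + 4096)

E[X^3] = M′′′(0) = 415/9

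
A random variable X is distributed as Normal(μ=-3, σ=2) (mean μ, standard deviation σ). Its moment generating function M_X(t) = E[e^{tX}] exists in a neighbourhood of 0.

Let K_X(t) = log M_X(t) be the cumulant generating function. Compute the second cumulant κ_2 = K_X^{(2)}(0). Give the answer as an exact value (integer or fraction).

M_X(t) = e^(2*t^2 - 3*t)
K_X(t) = log M_X(t) = 2*t^2 - 3*t
D^2[K](t) = 4

κ_2 = D^2[K](0) = 4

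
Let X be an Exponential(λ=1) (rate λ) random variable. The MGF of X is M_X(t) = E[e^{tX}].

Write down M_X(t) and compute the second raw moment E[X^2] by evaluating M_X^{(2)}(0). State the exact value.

M_X(t) = 1/(1 - t)
dM/dt = 1/(t^2 - 2*t + 1)
d^2M/dt^2 = -2/(t^3 - 3*t^2 + 3*t - 1)

E[X^2] = d^2M/dt^2 |_{t=0} = 2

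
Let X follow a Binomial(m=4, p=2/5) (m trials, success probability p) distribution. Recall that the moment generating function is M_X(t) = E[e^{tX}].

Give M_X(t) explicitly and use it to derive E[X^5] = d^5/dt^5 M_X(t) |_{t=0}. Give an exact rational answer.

M_X(t) = (2*e^(t)/5 + 3/5)^4
dM/dt = 64*e^(4*t)/625 + 288*e^(3*t)/625 + 432*e^(2*t)/625 + 216*e^(t)/625
d^2M/dt^2 = 256*e^(4*t)/625 + 864*e^(3*t)/625 + 864*e^(2*t)/625 + 216*e^(t)/625
d^3M/dt^3 = 1024*e^(4*t)/625 + 2592*e^(3*t)/625 + 1728*e^(2*t)/625 + 216*e^(t)/625
d^4M/dt^4 = 4096*e^(4*t)/625 + 7776*e^(3*t)/625 + 3456*e^(2*t)/625 + 216*e^(t)/625
d^5M/dt^5 = 16384*e^(4*t)/625 + 23328*e^(3*t)/625 + 6912*e^(2*t)/625 + 216*e^(t)/625

E[X^5] = d^5M/dt^5 |_{t=0} = 9368/125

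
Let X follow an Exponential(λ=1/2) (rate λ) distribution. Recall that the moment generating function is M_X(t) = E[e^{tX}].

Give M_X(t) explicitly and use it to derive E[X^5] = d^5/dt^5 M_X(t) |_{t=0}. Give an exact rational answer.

E[X^5] = M^(5)(0) = 3840

M_X(t) = 1/(2*(1/2 - t))
M^(5)(t) = 3840/(64*t^6 - 192*t^5 + 240*t^4 - 160*t^3 + 60*t^2 - 12*t + 1)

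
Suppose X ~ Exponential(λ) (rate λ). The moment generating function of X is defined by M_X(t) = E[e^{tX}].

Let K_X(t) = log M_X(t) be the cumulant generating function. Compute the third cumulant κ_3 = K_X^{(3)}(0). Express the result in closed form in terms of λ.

M_X(t) = λ/(λ - t)
K_X(t) = log M_X(t) = log(λ) - log(λ - t)
K′(t) = -1/(-λ + t)
K′′(t) = 1/(λ^2 - 2*λ*t + t^2)
K′′′(t) = -2/(-λ^3 + 3*λ^2*t - 3*λ*t^2 + t^3)

κ_3 = K′′′(0) = 2/λ^3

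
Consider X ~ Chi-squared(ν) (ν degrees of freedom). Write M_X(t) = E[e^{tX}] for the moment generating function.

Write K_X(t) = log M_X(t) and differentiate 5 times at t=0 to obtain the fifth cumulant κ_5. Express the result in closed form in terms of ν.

κ_5 = K′′′′′(0) = 384*ν

M_X(t) = (1 - 2*t)^(-ν/2)
K_X(t) = log M_X(t) = -ν*log(1 - 2*t)/2
K′(t) = -ν/(2*t - 1)
K′′(t) = 2*ν/(4*t^2 - 4*t + 1)
K′′′(t) = -8*ν/(8*t^3 - 12*t^2 + 6*t - 1)
K′′′′(t) = 48*ν/(16*t^4 - 32*t^3 + 24*t^2 - 8*t + 1)
K′′′′′(t) = -384*ν/(32*t^5 - 80*t^4 + 80*t^3 - 40*t^2 + 10*t - 1)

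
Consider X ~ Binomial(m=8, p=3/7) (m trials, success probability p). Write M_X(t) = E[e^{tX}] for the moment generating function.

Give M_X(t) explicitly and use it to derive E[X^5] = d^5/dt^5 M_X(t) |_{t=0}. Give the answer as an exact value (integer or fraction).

M_X(t) = (3*e^(t)/7 + 4/7)^8

E[X^5] = D^5[M](0) = 3560352/2401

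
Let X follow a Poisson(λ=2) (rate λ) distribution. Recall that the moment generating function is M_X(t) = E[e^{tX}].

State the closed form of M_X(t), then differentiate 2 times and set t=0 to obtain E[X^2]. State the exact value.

M_X(t) = e^(2*e^(t) - 2)
M′(t) = 2*e^(-2)*e^(t)*e^(2*e^(t))
M′′(t) = (4*e^(2*t)*e^(2*e^(t)) + 2*e^(t)*e^(2*e^(t)))*e^(-2)

E[X^2] = M′′(0) = 6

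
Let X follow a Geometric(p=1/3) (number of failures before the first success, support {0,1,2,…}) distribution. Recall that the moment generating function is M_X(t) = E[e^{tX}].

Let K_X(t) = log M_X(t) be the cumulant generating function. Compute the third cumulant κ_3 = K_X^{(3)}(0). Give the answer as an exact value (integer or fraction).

κ_3 = d^3K/dt^3 |_{t=0} = 30

M_X(t) = 1/(3*(1 - 2*e^(t)/3))
K_X(t) = log M_X(t) = -log(1 - 2*e^(t)/3) - log(3)
dK/dt = -2*e^(t)/(2*e^(t) - 3)
d^2K/dt^2 = 6*e^(t)/(4*e^(2*t) - 12*e^(t) + 9)
d^3K/dt^3 = (-12*e^(2*t) - 18*e^(t))/(8*e^(3*t) - 36*e^(2*t) + 54*e^(t) - 27)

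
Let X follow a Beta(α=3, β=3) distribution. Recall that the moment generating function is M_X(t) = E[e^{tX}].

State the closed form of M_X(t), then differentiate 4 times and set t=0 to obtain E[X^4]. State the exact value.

M_X(t) = ₁F₁(3; 6; t)
M^(4)(t) = 5*₁F₁(7; 10; t)/42

E[X^4] = M^(4)(0) = 5/42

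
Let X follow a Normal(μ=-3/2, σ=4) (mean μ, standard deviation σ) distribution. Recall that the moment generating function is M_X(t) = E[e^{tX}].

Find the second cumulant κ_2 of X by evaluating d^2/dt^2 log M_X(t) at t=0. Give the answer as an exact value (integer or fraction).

κ_2 = K′′(0) = 16

M_X(t) = e^(8*t^2 - 3*t/2)
K_X(t) = log M_X(t) = 8*t^2 - 3*t/2
K′(t) = 16*t - 3/2
K′′(t) = 16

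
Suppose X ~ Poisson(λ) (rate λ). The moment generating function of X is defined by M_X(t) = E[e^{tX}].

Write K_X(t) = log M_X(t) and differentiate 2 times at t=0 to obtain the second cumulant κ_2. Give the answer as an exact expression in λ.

M_X(t) = e^(λ*(e^(t) - 1))
K_X(t) = log M_X(t) = λ*(e^(t) - 1)
K′(t) = λ*e^(t)
K′′(t) = λ*e^(t)

κ_2 = K′′(0) = λ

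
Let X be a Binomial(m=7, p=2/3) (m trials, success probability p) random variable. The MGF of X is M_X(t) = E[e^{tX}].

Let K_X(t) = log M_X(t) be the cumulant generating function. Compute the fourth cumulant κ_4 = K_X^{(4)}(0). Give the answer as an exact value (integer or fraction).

M_X(t) = (2*e^(t)/3 + 1/3)^7
K_X(t) = log M_X(t) = 7*log(2*e^(t)/3 + 1/3)
dK/dt = 14*e^(t)/(2*e^(t) + 1)
d^2K/dt^2 = 14*e^(t)/(4*e^(2*t) + 4*e^(t) + 1)
d^3K/dt^3 = (-28*e^(2*t) + 14*e^(t))/(8*e^(3*t) + 12*e^(2*t) + 6*e^(t) + 1)
d^4K/dt^4 = (56*e^(3*t) - 112*e^(2*t) + 14*e^(t))/(16*e^(4*t) + 32*e^(3*t) + 24*e^(2*t) + 8*e^(t) + 1)

κ_4 = d^4K/dt^4 |_{t=0} = -14/27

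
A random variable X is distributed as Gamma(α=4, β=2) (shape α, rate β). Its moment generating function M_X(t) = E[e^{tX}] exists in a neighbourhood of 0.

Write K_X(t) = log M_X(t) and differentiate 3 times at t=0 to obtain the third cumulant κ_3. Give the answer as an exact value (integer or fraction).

M_X(t) = 16/(2 - t)^4
K_X(t) = log M_X(t) = -4*log(2 - t) + 4*log(2)
dK/dt = -4/(t - 2)
d^2K/dt^2 = 4/(t^2 - 4*t + 4)
d^3K/dt^3 = -8/(t^3 - 6*t^2 + 12*t - 8)

κ_3 = d^3K/dt^3 |_{t=0} = 1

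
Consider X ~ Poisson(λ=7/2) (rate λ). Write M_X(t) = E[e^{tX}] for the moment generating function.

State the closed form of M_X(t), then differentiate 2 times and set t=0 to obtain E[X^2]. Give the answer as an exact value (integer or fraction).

M_X(t) = e^(7*e^(t)/2 - 7/2)
M^(2)(t) = (49*e^(2*t)*e^(7*e^(t)/2) + 14*e^(t)*e^(7*e^(t)/2))*e^(-7/2)/4

E[X^2] = M^(2)(0) = 63/4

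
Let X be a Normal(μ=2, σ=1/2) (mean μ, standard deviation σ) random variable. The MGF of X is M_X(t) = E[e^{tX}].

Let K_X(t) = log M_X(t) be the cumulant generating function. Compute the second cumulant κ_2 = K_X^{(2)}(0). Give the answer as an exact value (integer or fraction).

M_X(t) = e^(t^2/8 + 2*t)
K_X(t) = log M_X(t) = t^2/8 + 2*t
K′(t) = t/4 + 2
K′′(t) = 1/4

κ_2 = K′′(0) = 1/4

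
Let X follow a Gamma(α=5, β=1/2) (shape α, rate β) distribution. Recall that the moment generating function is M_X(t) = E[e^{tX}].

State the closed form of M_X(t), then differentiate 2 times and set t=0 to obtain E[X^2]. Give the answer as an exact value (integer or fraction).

M_X(t) = 1/(32*(1/2 - t)^5)
M′(t) = 10/(64*t^6 - 192*t^5 + 240*t^4 - 160*t^3 + 60*t^2 - 12*t + 1)
M′′(t) = -120/(128*t^7 - 448*t^6 + 672*t^5 - 560*t^4 + 280*t^3 - 84*t^2 + 14*t - 1)

E[X^2] = M′′(0) = 120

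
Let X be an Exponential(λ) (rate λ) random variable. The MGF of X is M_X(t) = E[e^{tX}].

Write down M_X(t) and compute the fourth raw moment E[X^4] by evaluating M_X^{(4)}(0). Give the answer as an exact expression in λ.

E[X^4] = M^(4)(0) = 24/λ^4

M_X(t) = λ/(λ - t)
M^(4)(t) = -24*λ/(-λ^5 + 5*λ^4*t - 10*λ^3*t^2 + 10*λ^2*t^3 - 5*λ*t^4 + t^5)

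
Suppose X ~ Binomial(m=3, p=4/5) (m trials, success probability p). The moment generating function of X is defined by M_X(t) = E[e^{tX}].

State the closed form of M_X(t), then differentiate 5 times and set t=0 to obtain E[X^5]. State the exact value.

M_X(t) = (4*e^(t)/5 + 1/5)^3
M′(t) = 192*e^(3*t)/125 + 96*e^(2*t)/125 + 12*e^(t)/125
M′′(t) = 576*e^(3*t)/125 + 192*e^(2*t)/125 + 12*e^(t)/125
M′′′(t) = 1728*e^(3*t)/125 + 384*e^(2*t)/125 + 12*e^(t)/125
M′′′′(t) = 5184*e^(3*t)/125 + 768*e^(2*t)/125 + 12*e^(t)/125
M′′′′′(t) = 15552*e^(3*t)/125 + 1536*e^(2*t)/125 + 12*e^(t)/125

E[X^5] = M′′′′′(0) = 684/5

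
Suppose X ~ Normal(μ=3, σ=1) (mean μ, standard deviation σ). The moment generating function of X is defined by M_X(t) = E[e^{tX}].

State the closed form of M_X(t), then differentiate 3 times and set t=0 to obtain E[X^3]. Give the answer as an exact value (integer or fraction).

M_X(t) = e^(t^2/2 + 3*t)
M′(t) = t*e^(3*t)*e^(t^2/2) + 3*e^(3*t)*e^(t^2/2)
M′′(t) = t^2*e^(3*t)*e^(t^2/2) + 6*t*e^(3*t)*e^(t^2/2) + 10*e^(3*t)*e^(t^2/2)
M′′′(t) = t^3*e^(3*t)*e^(t^2/2) + 9*t^2*e^(3*t)*e^(t^2/2) + 30*t*e^(3*t)*e^(t^2/2) + 36*e^(3*t)*e^(t^2/2)

E[X^3] = M′′′(0) = 36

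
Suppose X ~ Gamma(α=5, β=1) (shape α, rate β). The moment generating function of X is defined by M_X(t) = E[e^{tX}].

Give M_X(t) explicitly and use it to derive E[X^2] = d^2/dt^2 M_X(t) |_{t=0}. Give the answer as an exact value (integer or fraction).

E[X^2] = M^(2)(0) = 30

M_X(t) = (1 - t)^(-5)
M^(2)(t) = -30/(t^7 - 7*t^6 + 21*t^5 - 35*t^4 + 35*t^3 - 21*t^2 + 7*t - 1)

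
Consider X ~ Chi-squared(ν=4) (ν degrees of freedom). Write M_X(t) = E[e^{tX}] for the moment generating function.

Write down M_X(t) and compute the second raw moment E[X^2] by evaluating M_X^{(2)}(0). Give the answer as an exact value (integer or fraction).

E[X^2] = M′′(0) = 24

M_X(t) = (1 - 2*t)^(-2)
M′(t) = -4/(8*t^3 - 12*t^2 + 6*t - 1)
M′′(t) = 24/(16*t^4 - 32*t^3 + 24*t^2 - 8*t + 1)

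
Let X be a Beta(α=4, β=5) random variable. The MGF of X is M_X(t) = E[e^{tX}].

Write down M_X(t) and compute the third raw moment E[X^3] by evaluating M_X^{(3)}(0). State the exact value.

E[X^3] = D^3[M](0) = 4/33

M_X(t) = ₁F₁(4; 9; t)
D^3[M](t) = 4*₁F₁(7; 12; t)/33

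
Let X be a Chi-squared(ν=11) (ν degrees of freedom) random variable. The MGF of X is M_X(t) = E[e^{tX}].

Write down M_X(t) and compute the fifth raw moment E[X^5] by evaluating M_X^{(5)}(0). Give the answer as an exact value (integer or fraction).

E[X^5] = d^5M/dt^5 |_{t=0} = 692835

M_X(t) = (1 - 2*t)^(-11/2)
dM/dt = 11/(64*t^6*√(1 - 2*t) - 192*t^5*√(1 - 2*t) + 240*t^4*√(1 - 2*t) - 160*t^3*√(1 - 2*t) + 60*t^2*√(1 - 2*t) - 12*t*√(1 - 2*t) + √(1 - 2*t))
d^2M/dt^2 = -143/(128*t^7*√(1 - 2*t) - 448*t^6*√(1 - 2*t) + 672*t^5*√(1 - 2*t) - 560*t^4*√(1 - 2*t) + 280*t^3*√(1 - 2*t) - 84*t^2*√(1 - 2*t) + 14*t*√(1 - 2*t) - √(1 - 2*t))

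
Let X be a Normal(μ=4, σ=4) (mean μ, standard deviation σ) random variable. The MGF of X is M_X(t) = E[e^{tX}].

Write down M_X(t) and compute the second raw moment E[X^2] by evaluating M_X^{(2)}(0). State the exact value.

E[X^2] = d^2M/dt^2 |_{t=0} = 32

M_X(t) = e^(8*t^2 + 4*t)
dM/dt = 16*t*e^(4*t)*e^(8*t^2) + 4*e^(4*t)*e^(8*t^2)
d^2M/dt^2 = 256*t^2*e^(4*t)*e^(8*t^2) + 128*t*e^(4*t)*e^(8*t^2) + 32*e^(4*t)*e^(8*t^2)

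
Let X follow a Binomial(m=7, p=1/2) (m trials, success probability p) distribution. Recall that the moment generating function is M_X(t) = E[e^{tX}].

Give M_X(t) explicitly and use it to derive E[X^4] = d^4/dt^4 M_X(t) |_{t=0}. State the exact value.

M_X(t) = (e^(t)/2 + 1/2)^7
M′(t) = 7*e^(7*t)/128 + 21*e^(6*t)/64 + 105*e^(5*t)/128 + 35*e^(4*t)/32 + 105*e^(3*t)/128 + 21*e^(2*t)/64 + 7*e^(t)/128
M′′(t) = 49*e^(7*t)/128 + 63*e^(6*t)/32 + 525*e^(5*t)/128 + 35*e^(4*t)/8 + 315*e^(3*t)/128 + 21*e^(2*t)/32 + 7*e^(t)/128
M′′′(t) = 343*e^(7*t)/128 + 189*e^(6*t)/16 + 2625*e^(5*t)/128 + 35*e^(4*t)/2 + 945*e^(3*t)/128 + 21*e^(2*t)/16 + 7*e^(t)/128
M′′′′(t) = 2401*e^(7*t)/128 + 567*e^(6*t)/8 + 13125*e^(5*t)/128 + 70*e^(4*t) + 2835*e^(3*t)/128 + 21*e^(2*t)/8 + 7*e^(t)/128

E[X^4] = M′′′′(0) = 287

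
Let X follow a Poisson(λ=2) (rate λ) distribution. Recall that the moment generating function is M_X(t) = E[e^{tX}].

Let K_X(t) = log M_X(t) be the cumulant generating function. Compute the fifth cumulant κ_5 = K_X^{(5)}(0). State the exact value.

κ_5 = K′′′′′(0) = 2

M_X(t) = e^(2*e^(t) - 2)
K_X(t) = log M_X(t) = 2*e^(t) - 2
K′(t) = 2*e^(t)
K′′(t) = 2*e^(t)
K′′′(t) = 2*e^(t)
K′′′′(t) = 2*e^(t)
K′′′′′(t) = 2*e^(t)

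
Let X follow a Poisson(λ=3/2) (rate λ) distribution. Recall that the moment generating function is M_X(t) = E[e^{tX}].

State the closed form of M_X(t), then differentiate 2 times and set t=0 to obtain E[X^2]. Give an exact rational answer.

M_X(t) = e^(3*e^(t)/2 - 3/2)
dM/dt = 3*e^(-3/2)*e^(t)*e^(3*e^(t)/2)/2
d^2M/dt^2 = (9*e^(2*t)*e^(3*e^(t)/2) + 6*e^(t)*e^(3*e^(t)/2))*e^(-3/2)/4

E[X^2] = d^2M/dt^2 |_{t=0} = 15/4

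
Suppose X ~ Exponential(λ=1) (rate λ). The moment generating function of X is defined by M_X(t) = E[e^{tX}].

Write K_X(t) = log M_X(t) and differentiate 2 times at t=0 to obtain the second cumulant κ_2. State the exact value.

M_X(t) = 1/(1 - t)
K_X(t) = log M_X(t) = -log(1 - t)
dK/dt = -1/(t - 1)
d^2K/dt^2 = 1/(t^2 - 2*t + 1)

κ_2 = d^2K/dt^2 |_{t=0} = 1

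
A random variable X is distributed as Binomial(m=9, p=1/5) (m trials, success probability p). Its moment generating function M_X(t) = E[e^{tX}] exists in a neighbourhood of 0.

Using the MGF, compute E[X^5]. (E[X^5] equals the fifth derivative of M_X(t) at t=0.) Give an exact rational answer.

M_X(t) = (e^(t)/5 + 4/5)^9

E[X^5] = M^(5)(0) = 124389/625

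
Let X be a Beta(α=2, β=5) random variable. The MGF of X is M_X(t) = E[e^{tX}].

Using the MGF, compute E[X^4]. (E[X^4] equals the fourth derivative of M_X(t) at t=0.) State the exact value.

M_X(t) = ₁F₁(2; 7; t)
D^4[M](t) = ₁F₁(6; 11; t)/42

E[X^4] = D^4[M](0) = 1/42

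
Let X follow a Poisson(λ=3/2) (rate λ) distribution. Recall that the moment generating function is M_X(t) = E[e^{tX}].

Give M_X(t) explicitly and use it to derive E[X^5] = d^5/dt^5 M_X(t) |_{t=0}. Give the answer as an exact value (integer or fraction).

M_X(t) = e^(3*e^(t)/2 - 3/2)
dM/dt = 3*e^(-3/2)*e^(t)*e^(3*e^(t)/2)/2
d^2M/dt^2 = (9*e^(2*t)*e^(3*e^(t)/2) + 6*e^(t)*e^(3*e^(t)/2))*e^(-3/2)/4
d^3M/dt^3 = (27*e^(3*t)*e^(3*e^(t)/2) + 54*e^(2*t)*e^(3*e^(t)/2) + 12*e^(t)*e^(3*e^(t)/2))*e^(-3/2)/8
d^4M/dt^4 = (81*e^(4*t)*e^(3*e^(t)/2) + 324*e^(3*t)*e^(3*e^(t)/2) + 252*e^(2*t)*e^(3*e^(t)/2) + 24*e^(t)*e^(3*e^(t)/2))*e^(-3/2)/16
d^5M/dt^5 = (243*e^(5*t)*e^(3*e^(t)/2) + 1620*e^(4*t)*e^(3*e^(t)/2) + 2700*e^(3*t)*e^(3*e^(t)/2) + 1080*e^(2*t)*e^(3*e^(t)/2) + 48*e^(t)*e^(3*e^(t)/2))*e^(-3/2)/32

E[X^5] = d^5M/dt^5 |_{t=0} = 5691/32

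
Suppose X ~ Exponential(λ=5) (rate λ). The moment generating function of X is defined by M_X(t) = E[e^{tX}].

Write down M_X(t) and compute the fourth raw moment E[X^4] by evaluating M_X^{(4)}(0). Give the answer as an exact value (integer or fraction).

E[X^4] = d^4M/dt^4 |_{t=0} = 24/625

M_X(t) = 5/(5 - t)
dM/dt = 5/(t^2 - 10*t + 25)
d^2M/dt^2 = -10/(t^3 - 15*t^2 + 75*t - 125)
d^3M/dt^3 = 30/(t^4 - 20*t^3 + 150*t^2 - 500*t + 625)
d^4M/dt^4 = -120/(t^5 - 25*t^4 + 250*t^3 - 1250*t^2 + 3125*t - 3125)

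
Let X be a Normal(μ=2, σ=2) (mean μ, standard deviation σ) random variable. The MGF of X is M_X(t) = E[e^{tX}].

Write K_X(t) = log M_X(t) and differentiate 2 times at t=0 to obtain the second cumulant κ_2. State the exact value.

M_X(t) = e^(2*t^2 + 2*t)
K_X(t) = log M_X(t) = 2*t^2 + 2*t
dK/dt = 4*t + 2
d^2K/dt^2 = 4

κ_2 = d^2K/dt^2 |_{t=0} = 4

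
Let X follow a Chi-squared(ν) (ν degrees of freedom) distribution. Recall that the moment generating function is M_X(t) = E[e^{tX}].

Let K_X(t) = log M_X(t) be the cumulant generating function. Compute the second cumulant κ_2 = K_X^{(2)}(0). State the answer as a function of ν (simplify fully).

κ_2 = d^2K/dt^2 |_{t=0} = 2*ν

M_X(t) = (1 - 2*t)^(-ν/2)
K_X(t) = log M_X(t) = -ν*log(1 - 2*t)/2
dK/dt = -ν/(2*t - 1)
d^2K/dt^2 = 2*ν/(4*t^2 - 4*t + 1)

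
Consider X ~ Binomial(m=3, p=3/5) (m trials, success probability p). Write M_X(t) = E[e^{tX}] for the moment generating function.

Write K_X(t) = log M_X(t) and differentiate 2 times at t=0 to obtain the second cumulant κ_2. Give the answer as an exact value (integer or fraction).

κ_2 = K′′(0) = 18/25

M_X(t) = (3*e^(t)/5 + 2/5)^3
K_X(t) = log M_X(t) = 3*log(3*e^(t)/5 + 2/5)
K′(t) = 9*e^(t)/(3*e^(t) + 2)
K′′(t) = 18*e^(t)/(9*e^(2*t) + 12*e^(t) + 4)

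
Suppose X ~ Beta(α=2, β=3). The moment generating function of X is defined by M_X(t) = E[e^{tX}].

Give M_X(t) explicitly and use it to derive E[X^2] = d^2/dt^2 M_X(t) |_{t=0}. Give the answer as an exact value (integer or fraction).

E[X^2] = M^(2)(0) = 1/5

M_X(t) = ₁F₁(2; 5; t)
M^(2)(t) = ₁F₁(4; 7; t)/5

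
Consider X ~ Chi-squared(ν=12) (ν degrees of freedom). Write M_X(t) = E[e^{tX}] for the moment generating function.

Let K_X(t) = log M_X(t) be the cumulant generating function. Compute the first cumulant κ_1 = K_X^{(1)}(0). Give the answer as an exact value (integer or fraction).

M_X(t) = (1 - 2*t)^(-6)
K_X(t) = log M_X(t) = -6*log(1 - 2*t)
K^(1)(t) = -12/(2*t - 1)

κ_1 = K^(1)(0) = 12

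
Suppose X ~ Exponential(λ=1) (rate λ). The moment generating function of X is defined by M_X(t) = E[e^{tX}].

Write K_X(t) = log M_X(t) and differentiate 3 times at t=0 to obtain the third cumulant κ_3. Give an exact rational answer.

κ_3 = K^(3)(0) = 2

M_X(t) = 1/(1 - t)
K_X(t) = log M_X(t) = -log(1 - t)
K^(3)(t) = -2/(t^3 - 3*t^2 + 3*t - 1)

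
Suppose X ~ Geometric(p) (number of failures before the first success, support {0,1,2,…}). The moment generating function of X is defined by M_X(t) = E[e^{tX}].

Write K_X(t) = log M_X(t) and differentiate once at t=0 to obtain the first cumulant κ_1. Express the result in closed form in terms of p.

κ_1 = K′(0) = (1 - p)/p

M_X(t) = p/(-(1 - p)*e^(t) + 1)
K_X(t) = log M_X(t) = log(p) - log(-(1 - p)*e^(t) + 1)
K′(t) = (-p*e^(t) + e^(t))/(p*e^(t) - e^(t) + 1)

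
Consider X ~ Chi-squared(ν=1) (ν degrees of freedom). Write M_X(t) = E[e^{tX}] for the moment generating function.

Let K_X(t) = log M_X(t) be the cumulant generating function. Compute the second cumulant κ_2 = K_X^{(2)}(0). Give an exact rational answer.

M_X(t) = 1/√(1 - 2*t)
K_X(t) = log M_X(t) = -log(1 - 2*t)/2
D^2[K](t) = 2/(4*t^2 - 4*t + 1)

κ_2 = D^2[K](0) = 2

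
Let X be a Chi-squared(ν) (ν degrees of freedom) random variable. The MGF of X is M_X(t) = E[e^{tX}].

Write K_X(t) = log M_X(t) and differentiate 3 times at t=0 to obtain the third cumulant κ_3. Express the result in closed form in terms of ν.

κ_3 = K′′′(0) = 8*ν

M_X(t) = (1 - 2*t)^(-ν/2)
K_X(t) = log M_X(t) = -ν*log(1 - 2*t)/2
K′(t) = -ν/(2*t - 1)
K′′(t) = 2*ν/(4*t^2 - 4*t + 1)
K′′′(t) = -8*ν/(8*t^3 - 12*t^2 + 6*t - 1)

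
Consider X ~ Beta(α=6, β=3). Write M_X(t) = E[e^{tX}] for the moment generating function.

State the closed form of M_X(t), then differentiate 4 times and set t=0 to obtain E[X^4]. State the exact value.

M_X(t) = ₁F₁(6; 9; t)
D^4[M](t) = 14*₁F₁(10; 13; t)/55

E[X^4] = D^4[M](0) = 14/55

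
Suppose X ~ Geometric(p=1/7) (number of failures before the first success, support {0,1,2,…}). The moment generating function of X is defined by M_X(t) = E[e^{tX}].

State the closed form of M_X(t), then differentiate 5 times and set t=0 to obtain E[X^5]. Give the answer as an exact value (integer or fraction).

E[X^5] = M^(5)(0) = 1277646

M_X(t) = 1/(7*(1 - 6*e^(t)/7))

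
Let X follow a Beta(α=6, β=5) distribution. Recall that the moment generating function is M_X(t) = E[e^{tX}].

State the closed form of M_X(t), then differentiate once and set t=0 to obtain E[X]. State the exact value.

M_X(t) = ₁F₁(6; 11; t)
dM/dt = 6*₁F₁(7; 12; t)/11

E[X] = dM/dt |_{t=0} = 6/11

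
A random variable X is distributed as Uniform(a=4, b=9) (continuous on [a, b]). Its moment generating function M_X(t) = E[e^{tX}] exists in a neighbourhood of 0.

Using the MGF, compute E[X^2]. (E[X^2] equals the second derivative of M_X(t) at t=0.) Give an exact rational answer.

M_X(t) = (e^(9*t) - e^(4*t))/(5*t)
dM/dt = (9*t*e^(9*t) - 4*t*e^(4*t) - e^(9*t) + e^(4*t))/(5*t^2)
d^2M/dt^2 = (81*t^2*e^(9*t) - 16*t^2*e^(4*t) - 18*t*e^(9*t) + 8*t*e^(4*t) + 2*e^(9*t) - 2*e^(4*t))/(5*t^3)

E[X^2] = d^2M/dt^2 |_{t=0} = 133/3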